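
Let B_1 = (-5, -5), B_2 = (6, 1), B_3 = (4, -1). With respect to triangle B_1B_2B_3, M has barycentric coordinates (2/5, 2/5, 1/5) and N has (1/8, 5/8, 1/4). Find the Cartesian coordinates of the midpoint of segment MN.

Barycentric coordinates of the midpoint are the average: (21/80, 41/80, 9/40).
Converting: (21/80)·B_1 + (41/80)·B_2 + (9/40)·B_3 = (213/80, -41/40).

(213/80, -41/40)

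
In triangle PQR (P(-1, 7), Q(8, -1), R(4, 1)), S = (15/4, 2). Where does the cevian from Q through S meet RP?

Barycentric coordinates of S with respect to PQR: (1/4, 1/4, 1/2).
On side RP the Q-coordinate is zero; dropping S's Q-weight 1/4 and renormalizing the remaining 1/2 : 1/4 gives weights 2/3, 1/3 on R, P.
T = (2/3)·(4, 1) + (1/3)·(-1, 7) = (7/3, 3).

(7/3, 3)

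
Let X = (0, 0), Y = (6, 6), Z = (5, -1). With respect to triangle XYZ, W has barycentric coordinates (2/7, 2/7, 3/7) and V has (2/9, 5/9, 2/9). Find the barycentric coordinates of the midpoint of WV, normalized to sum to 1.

(16/63, 53/126, 41/126)

Since both coordinate triples sum to 1, the midpoint's barycentrics are the componentwise average.
(2/7+2/9)/2 = 16/63; similarly 53/126 and 41/126.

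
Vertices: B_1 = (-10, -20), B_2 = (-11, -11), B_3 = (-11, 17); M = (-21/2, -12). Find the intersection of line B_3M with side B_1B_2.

(-73/7, -113/7)

Barycentric coordinates of M with respect to B_1B_2B_3: (1/2, 3/8, 1/8).
On side B_1B_2 the B_3-coordinate is zero; dropping M's B_3-weight 1/8 and renormalizing the remaining 1/2 : 3/8 gives weights 4/7, 3/7 on B_1, B_2.
N = (4/7)·(-10, -20) + (3/7)·(-11, -11) = (-73/7, -113/7).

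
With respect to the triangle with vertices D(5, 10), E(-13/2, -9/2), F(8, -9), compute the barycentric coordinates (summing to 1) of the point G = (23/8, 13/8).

(1/2, 1/4, 1/4)

Signed area of the reference triangle: [DEF] = ½·(5·(-9/2−(-9)) + (-13/2)·(-9−10) + 8·(10−(-9/2))) = ½·(45/2 + 247/2 + 116) = 131.
[GEF] = ½·((23/8)·(-9/2−(-9)) + (-13/2)·(-9−(13/8)) + 8·(13/8−(-9/2))) = ½·(207/16 + 1105/16 + 49) = 131/2, so the D-coordinate is (131/2)/131 = 1/2.
[DGF] = ½·(5·(13/8−(-9)) + (23/8)·(-9−10) + 8·(10−(13/8))) = ½·(425/8 − 437/8 + 67) = 131/4, so the E-coordinate is 1/4.
[DEG] = ½·(5·(-9/2−(13/8)) + (-13/2)·(13/8−10) + (23/8)·(10−(-9/2))) = ½·(-245/8 + 871/16 + 667/16) = 131/4, so the F-coordinate is 1/4.
Check: 1/2 + 1/4 + 1/4 = 1.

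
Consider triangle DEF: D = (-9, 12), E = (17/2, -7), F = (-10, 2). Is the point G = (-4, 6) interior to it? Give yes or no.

Barycentric coordinates of G: (64/97, 28/97, 5/97).
The three coordinates are positive, positive, positive; a point is interior exactly when all three are positive.

yes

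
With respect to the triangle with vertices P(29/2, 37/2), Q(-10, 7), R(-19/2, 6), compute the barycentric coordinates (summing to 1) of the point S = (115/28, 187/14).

(4/7, 3/14, 3/14)

Signed area of the reference triangle: [PQR] = ½·((29/2)·(7−6) + (-10)·(6−(37/2)) + (-19/2)·(37/2−7)) = ½·(29/2 + 125 − 437/4) = 121/8.
[SQR] = ½·((115/28)·(7−6) + (-10)·(6−(187/14)) + (-19/2)·(187/14−7)) = ½·(115/28 + 515/7 − 1691/28) = 121/14, so the P-coordinate is (121/14)/(121/8) = 4/7.
[PSR] = ½·((29/2)·(187/14−6) + (115/28)·(6−(37/2)) + (-19/2)·(37/2−(187/14))) = ½·(2987/28 − 2875/56 − 342/7) = 363/112, so the Q-coordinate is 3/14.
[PQS] = ½·((29/2)·(7−(187/14)) + (-10)·(187/14−(37/2)) + (115/28)·(37/2−7)) = ½·(-2581/28 + 360/7 + 2645/56) = 363/112, so the R-coordinate is 3/14.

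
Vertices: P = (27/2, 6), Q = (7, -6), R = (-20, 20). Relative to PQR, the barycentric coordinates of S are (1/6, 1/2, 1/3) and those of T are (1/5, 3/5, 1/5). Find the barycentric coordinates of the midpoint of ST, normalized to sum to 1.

Since both coordinate triples sum to 1, the midpoint's barycentrics are the componentwise average.
(1/6+1/5)/2 = 11/60; similarly 11/20 and 4/15.

(11/60, 11/20, 4/15)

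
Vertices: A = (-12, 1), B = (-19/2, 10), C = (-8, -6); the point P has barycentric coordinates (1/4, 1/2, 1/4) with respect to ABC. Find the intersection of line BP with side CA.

(-10, -5/2)

Line BP meets CA where the B-coordinate vanishes; zeroing P's B-weight and renormalizing leaves C, A-weights 1/4 : 1/4 → (1/2, 1/2).
So Q = (1/2)·C + (1/2)·A = (-10, -5/2).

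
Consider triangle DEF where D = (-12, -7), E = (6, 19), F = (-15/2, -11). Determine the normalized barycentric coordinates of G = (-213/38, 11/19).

Signed area of the reference triangle: [DEF] = ½·((-12)·(19−(-11)) + 6·(-11−(-7)) + (-15/2)·(-7−19)) = ½·(-360 − 24 + 195) = -189/2.
[GEF] = ½·((-213/38)·(19−(-11)) + 6·(-11−(11/19)) + (-15/2)·(11/19−19)) = ½·(-3195/19 − 1320/19 + 2625/19) = -945/19, so the D-coordinate is (-945/19)/(-189/2) = 10/19.
[DGF] = ½·((-12)·(11/19−(-11)) + (-213/38)·(-11−(-7)) + (-15/2)·(-7−(11/19))) = ½·(-2640/19 + 426/19 + 1080/19) = -567/19, so the E-coordinate is 6/19.
[DEG] = ½·((-12)·(19−(11/19)) + 6·(11/19−(-7)) + (-213/38)·(-7−19)) = ½·(-4200/19 + 864/19 + 2769/19) = -567/38, so the F-coordinate is 3/19.
Check: 10/19 + 6/19 + 3/19 = 1.

(10/19, 6/19, 3/19)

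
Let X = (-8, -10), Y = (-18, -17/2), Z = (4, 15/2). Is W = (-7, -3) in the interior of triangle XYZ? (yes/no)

Barycentric coordinates of W: (55/193, 133/386, 143/386).
The three coordinates are positive, positive, positive; a point is interior exactly when all three are positive.

yes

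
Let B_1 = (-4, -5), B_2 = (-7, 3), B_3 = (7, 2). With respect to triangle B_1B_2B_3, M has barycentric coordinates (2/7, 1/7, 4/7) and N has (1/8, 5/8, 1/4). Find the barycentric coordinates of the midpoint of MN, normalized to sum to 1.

Since both coordinate triples sum to 1, the midpoint's barycentrics are the componentwise average.
(2/7+1/8)/2 = 23/112; similarly 43/112 and 23/56.

(23/112, 43/112, 23/56)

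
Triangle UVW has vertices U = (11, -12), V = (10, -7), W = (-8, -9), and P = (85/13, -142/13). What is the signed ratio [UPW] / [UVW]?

1/13

[UVW] = ½·(11·(-7−(-9)) + 10·(-9−(-12)) + (-8)·(-12−(-7))) = ½·(22 + 30 + 40) = 46.
[UPW] = ½·(11·(-142/13−(-9)) + (85/13)·(-9−(-12)) + (-8)·(-12−(-142/13))) = ½·(-275/13 + 255/13 + 112/13) = 46/13, so the ratio is (46/13)/46 = 1/13.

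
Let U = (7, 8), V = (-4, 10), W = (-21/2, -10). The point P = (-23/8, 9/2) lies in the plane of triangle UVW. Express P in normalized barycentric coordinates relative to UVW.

Signed area of the reference triangle: [UVW] = ½·(7·(10−(-10)) + (-4)·(-10−8) + (-21/2)·(8−10)) = ½·(140 + 72 + 21) = 233/2.
[PVW] = ½·((-23/8)·(10−(-10)) + (-4)·(-10−(9/2)) + (-21/2)·(9/2−10)) = ½·(-115/2 + 58 + 231/4) = 233/8, so the U-coordinate is (233/8)/(233/2) = 1/4.
[UPW] = ½·(7·(9/2−(-10)) + (-23/8)·(-10−8) + (-21/2)·(8−(9/2))) = ½·(203/2 + 207/4 − 147/4) = 233/4, so the V-coordinate is 1/2.
[UVP] = ½·(7·(10−(9/2)) + (-4)·(9/2−8) + (-23/8)·(8−10)) = ½·(77/2 + 14 + 23/4) = 233/8, so the W-coordinate is 1/4.

(1/4, 1/2, 1/4)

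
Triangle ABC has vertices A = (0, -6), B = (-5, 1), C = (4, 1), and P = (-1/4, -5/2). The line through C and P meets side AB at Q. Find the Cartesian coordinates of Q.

(-5/3, -11/3)

Barycentric coordinates of P with respect to ABC: (1/2, 1/4, 1/4).
On side AB the C-coordinate is zero; dropping P's C-weight 1/4 and renormalizing the remaining 1/2 : 1/4 gives weights 2/3, 1/3 on A, B.
Q = (2/3)·(0, -6) + (1/3)·(-5, 1) = (-5/3, -11/3).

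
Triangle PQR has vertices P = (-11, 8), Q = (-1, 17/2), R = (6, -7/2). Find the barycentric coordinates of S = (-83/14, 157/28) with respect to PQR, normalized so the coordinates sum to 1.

(9/14, 1/7, 3/14)

Signed area of the reference triangle: [PQR] = ½·((-11)·(17/2−(-7/2)) + (-1)·(-7/2−8) + 6·(8−(17/2))) = ½·(-132 + 23/2 − 3) = -247/4.
[SQR] = ½·((-83/14)·(17/2−(-7/2)) + (-1)·(-7/2−(157/28)) + 6·(157/28−(17/2))) = ½·(-498/7 + 255/28 − 243/14) = -2223/56, so the P-coordinate is (-2223/56)/(-247/4) = 9/14.
[PSR] = ½·((-11)·(157/28−(-7/2)) + (-83/14)·(-7/2−8) + 6·(8−(157/28))) = ½·(-2805/28 + 1909/28 + 201/14) = -247/28, so the Q-coordinate is 1/7.
[PQS] = ½·((-11)·(17/2−(157/28)) + (-1)·(157/28−8) + (-83/14)·(8−(17/2))) = ½·(-891/28 + 67/28 + 83/28) = -741/56, so the R-coordinate is 3/14.
Check: 9/14 + 1/7 + 3/14 = 1.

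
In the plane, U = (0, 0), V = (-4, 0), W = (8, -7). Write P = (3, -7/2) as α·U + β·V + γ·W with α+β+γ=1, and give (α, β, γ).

Signed area of the reference triangle: [UVW] = ½·(0·(0−(-7)) + (-4)·(-7−0) + 8·(0−0)) = ½·(0 + 28 + 0) = 14.
[PVW] = ½·(3·(0−(-7)) + (-4)·(-7−(-7/2)) + 8·(-7/2−0)) = ½·(21 + 14 − 28) = 7/2, so the U-coordinate is (7/2)/14 = 1/4.
[UPW] = ½·(0·(-7/2−(-7)) + 3·(-7−0) + 8·(0−(-7/2))) = ½·(0 − 21 + 28) = 7/2, so the V-coordinate is 1/4.
[UVP] = ½·(0·(0−(-7/2)) + (-4)·(-7/2−0) + 3·(0−0)) = ½·(0 + 14 + 0) = 7, so the W-coordinate is 1/2.
Check: 1/4 + 1/4 + 1/2 = 1.

(1/4, 1/4, 1/2)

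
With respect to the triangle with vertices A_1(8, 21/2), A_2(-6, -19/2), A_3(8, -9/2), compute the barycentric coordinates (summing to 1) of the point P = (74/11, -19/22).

Signed area of the reference triangle: [A_1A_2A_3] = ½·(8·(-19/2−(-9/2)) + (-6)·(-9/2−(21/2)) + 8·(21/2−(-19/2))) = ½·(-40 + 90 + 160) = 105.
[PA_2A_3] = ½·((74/11)·(-19/2−(-9/2)) + (-6)·(-9/2−(-19/22)) + 8·(-19/22−(-19/2))) = ½·(-370/11 + 240/11 + 760/11) = 315/11, so the A_1-coordinate is (315/11)/105 = 3/11.
[A_1PA_3] = ½·(8·(-19/22−(-9/2)) + (74/11)·(-9/2−(21/2)) + 8·(21/2−(-19/22))) = ½·(320/11 − 1110/11 + 1000/11) = 105/11, so the A_2-coordinate is 1/11.
[A_1A_2P] = ½·(8·(-19/2−(-19/22)) + (-6)·(-19/22−(21/2)) + (74/11)·(21/2−(-19/2))) = ½·(-760/11 + 750/11 + 1480/11) = 735/11, so the A_3-coordinate is 7/11.
Check: 3/11 + 1/11 + 7/11 = 1.

(3/11, 1/11, 7/11)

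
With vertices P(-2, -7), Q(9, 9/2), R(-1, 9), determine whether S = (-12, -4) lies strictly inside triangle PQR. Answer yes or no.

no

Barycentric coordinates of S: (359/329, -326/329, 296/329).
The three coordinates are positive, negative, positive; a point is interior exactly when all three are positive.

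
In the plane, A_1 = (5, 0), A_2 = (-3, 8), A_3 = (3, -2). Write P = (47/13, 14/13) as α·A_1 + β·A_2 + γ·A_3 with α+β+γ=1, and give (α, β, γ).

(10/13, 2/13, 1/13)

Signed area of the reference triangle: [A_1A_2A_3] = ½·(5·(8−(-2)) + (-3)·(-2−0) + 3·(0−8)) = ½·(50 + 6 − 24) = 16.
[PA_2A_3] = ½·((47/13)·(8−(-2)) + (-3)·(-2−(14/13)) + 3·(14/13−8)) = ½·(470/13 + 120/13 − 270/13) = 160/13, so the A_1-coordinate is (160/13)/16 = 10/13.
[A_1PA_3] = ½·(5·(14/13−(-2)) + (47/13)·(-2−0) + 3·(0−(14/13))) = ½·(200/13 − 94/13 − 42/13) = 32/13, so the A_2-coordinate is 2/13.
[A_1A_2P] = ½·(5·(8−(14/13)) + (-3)·(14/13−0) + (47/13)·(0−8)) = ½·(450/13 − 42/13 − 376/13) = 16/13, so the A_3-coordinate is 1/13.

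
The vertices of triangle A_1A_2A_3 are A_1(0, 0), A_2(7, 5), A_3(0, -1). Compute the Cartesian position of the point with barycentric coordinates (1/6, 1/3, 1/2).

(7/3, 7/6)

P = (1/6)·A_1 + (1/3)·A_2 + (1/2)·A_3.
x-coordinate: (1/6)·0 + (1/3)·7 + (1/2)·0 = 7/3.
y-coordinate: (1/6)·0 + (1/3)·5 + (1/2)·(-1) = 7/6.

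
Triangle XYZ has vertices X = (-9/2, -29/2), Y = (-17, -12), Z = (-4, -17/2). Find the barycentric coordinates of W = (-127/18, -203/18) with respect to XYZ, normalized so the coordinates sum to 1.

(1/3, 2/9, 4/9)

Signed area of the reference triangle: [XYZ] = ½·((-9/2)·(-12−(-17/2)) + (-17)·(-17/2−(-29/2)) + (-4)·(-29/2−(-12))) = ½·(63/4 − 102 + 10) = -305/8.
[WYZ] = ½·((-127/18)·(-12−(-17/2)) + (-17)·(-17/2−(-203/18)) + (-4)·(-203/18−(-12))) = ½·(889/36 − 425/9 − 26/9) = -305/24, so the X-coordinate is (-305/24)/(-305/8) = 1/3.
[XWZ] = ½·((-9/2)·(-203/18−(-17/2)) + (-127/18)·(-17/2−(-29/2)) + (-4)·(-29/2−(-203/18))) = ½·(25/2 − 127/3 + 116/9) = -305/36, so the Y-coordinate is 2/9.
[XYW] = ½·((-9/2)·(-12−(-203/18)) + (-17)·(-203/18−(-29/2)) + (-127/18)·(-29/2−(-12))) = ½·(13/4 − 493/9 + 635/36) = -305/18, so the Z-coordinate is 4/9.
Check: 1/3 + 2/9 + 4/9 = 1.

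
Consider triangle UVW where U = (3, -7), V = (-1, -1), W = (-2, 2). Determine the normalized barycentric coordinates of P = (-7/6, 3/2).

Signed area of the reference triangle: [UVW] = ½·(3·(-1−2) + (-1)·(2−(-7)) + (-2)·(-7−(-1))) = ½·(-9 − 9 + 12) = -3.
[PVW] = ½·((-7/6)·(-1−2) + (-1)·(2−(3/2)) + (-2)·(3/2−(-1))) = ½·(7/2 − 1/2 − 5) = -1, so the U-coordinate is (-1)/(-3) = 1/3.
[UPW] = ½·(3·(3/2−2) + (-7/6)·(2−(-7)) + (-2)·(-7−(3/2))) = ½·(-3/2 − 21/2 + 17) = 5/2, so the V-coordinate is -5/6.
[UVP] = ½·(3·(-1−(3/2)) + (-1)·(3/2−(-7)) + (-7/6)·(-7−(-1))) = ½·(-15/2 − 17/2 + 7) = -9/2, so the W-coordinate is 3/2.

(1/3, -5/6, 3/2)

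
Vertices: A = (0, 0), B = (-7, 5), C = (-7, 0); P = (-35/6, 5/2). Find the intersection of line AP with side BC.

Barycentric coordinates of P with respect to ABC: (1/6, 1/2, 1/3).
On side BC the A-coordinate is zero; dropping P's A-weight 1/6 and renormalizing the remaining 1/2 : 1/3 gives weights 3/5, 2/5 on B, C.
Q = (3/5)·(-7, 5) + (2/5)·(-7, 0) = (-7, 3).

(-7, 3)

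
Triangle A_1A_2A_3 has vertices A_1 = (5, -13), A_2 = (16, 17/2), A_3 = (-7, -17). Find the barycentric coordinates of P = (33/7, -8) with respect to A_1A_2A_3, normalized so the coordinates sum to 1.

Signed area of the reference triangle: [A_1A_2A_3] = ½·(5·(17/2−(-17)) + 16·(-17−(-13)) + (-7)·(-13−(17/2))) = ½·(255/2 − 64 + 301/2) = 107.
[PA_2A_3] = ½·((33/7)·(17/2−(-17)) + 16·(-17−(-8)) + (-7)·(-8−(17/2))) = ½·(1683/14 − 144 + 231/2) = 321/7, so the A_1-coordinate is (321/7)/107 = 3/7.
[A_1PA_3] = ½·(5·(-8−(-17)) + (33/7)·(-17−(-13)) + (-7)·(-13−(-8))) = ½·(45 − 132/7 + 35) = 214/7, so the A_2-coordinate is 2/7.
[A_1A_2P] = ½·(5·(17/2−(-8)) + 16·(-8−(-13)) + (33/7)·(-13−(17/2))) = ½·(165/2 + 80 − 1419/14) = 214/7, so the A_3-coordinate is 2/7.
Check: 3/7 + 2/7 + 2/7 = 1.

(3/7, 2/7, 2/7)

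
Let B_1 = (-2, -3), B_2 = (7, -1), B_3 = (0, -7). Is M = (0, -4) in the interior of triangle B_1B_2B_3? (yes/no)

Barycentric coordinates of M: (21/40, 3/20, 13/40).
The three coordinates are positive, positive, positive; a point is interior exactly when all three are positive.

yes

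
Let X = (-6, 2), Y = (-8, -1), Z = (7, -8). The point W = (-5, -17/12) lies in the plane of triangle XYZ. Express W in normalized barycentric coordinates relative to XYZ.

Signed area of the reference triangle: [XYZ] = ½·((-6)·(-1−(-8)) + (-8)·(-8−2) + 7·(2−(-1))) = ½·(-42 + 80 + 21) = 59/2.
[WYZ] = ½·((-5)·(-1−(-8)) + (-8)·(-8−(-17/12)) + 7·(-17/12−(-1))) = ½·(-35 + 158/3 − 35/12) = 59/8, so the X-coordinate is (59/8)/(59/2) = 1/4.
[XWZ] = ½·((-6)·(-17/12−(-8)) + (-5)·(-8−2) + 7·(2−(-17/12))) = ½·(-79/2 + 50 + 287/12) = 413/24, so the Y-coordinate is 7/12.
[XYW] = ½·((-6)·(-1−(-17/12)) + (-8)·(-17/12−2) + (-5)·(2−(-1))) = ½·(-5/2 + 82/3 − 15) = 59/12, so the Z-coordinate is 1/6.
Check: 1/4 + 7/12 + 1/6 = 1.

(1/4, 7/12, 1/6)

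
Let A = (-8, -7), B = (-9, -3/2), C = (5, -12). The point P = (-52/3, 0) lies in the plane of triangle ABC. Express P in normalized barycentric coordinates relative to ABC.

Signed area of the reference triangle: [ABC] = ½·((-8)·(-3/2−(-12)) + (-9)·(-12−(-7)) + 5·(-7−(-3/2))) = ½·(-84 + 45 − 55/2) = -133/4.
[PBC] = ½·((-52/3)·(-3/2−(-12)) + (-9)·(-12−0) + 5·(0−(-3/2))) = ½·(-182 + 108 + 15/2) = -133/4, so the A-coordinate is (-133/4)/(-133/4) = 1.
[APC] = ½·((-8)·(0−(-12)) + (-52/3)·(-12−(-7)) + 5·(-7−0)) = ½·(-96 + 260/3 − 35) = -133/6, so the B-coordinate is 2/3.
[ABP] = ½·((-8)·(-3/2−0) + (-9)·(0−(-7)) + (-52/3)·(-7−(-3/2))) = ½·(12 − 63 + 286/3) = 133/6, so the C-coordinate is -2/3.
Check: 1 + 2/3 − 2/3 = 1.

(1, 2/3, -2/3)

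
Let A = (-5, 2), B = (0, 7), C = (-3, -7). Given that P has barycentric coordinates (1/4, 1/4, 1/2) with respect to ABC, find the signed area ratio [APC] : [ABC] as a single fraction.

The signed ratio [APC]/[ABC] equals the barycentric coordinate of P at vertex B, which is 1/4.

1/4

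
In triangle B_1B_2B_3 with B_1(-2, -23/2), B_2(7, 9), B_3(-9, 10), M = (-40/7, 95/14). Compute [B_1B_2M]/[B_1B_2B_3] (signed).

[B_1B_2B_3] = ½·((-2)·(9−10) + 7·(10−(-23/2)) + (-9)·(-23/2−9)) = ½·(2 + 301/2 + 369/2) = 337/2.
[B_1B_2M] = ½·((-2)·(9−(95/14)) + 7·(95/14−(-23/2)) + (-40/7)·(-23/2−9)) = ½·(-31/7 + 128 + 820/7) = 1685/14, so the ratio is (1685/14)/(337/2) = 5/7.

5/7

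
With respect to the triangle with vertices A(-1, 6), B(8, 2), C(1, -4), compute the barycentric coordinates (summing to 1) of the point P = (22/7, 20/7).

(3/7, 3/7, 1/7)

Signed area of the reference triangle: [ABC] = ½·((-1)·(2−(-4)) + 8·(-4−6) + 1·(6−2)) = ½·(-6 − 80 + 4) = -41.
[PBC] = ½·((22/7)·(2−(-4)) + 8·(-4−(20/7)) + 1·(20/7−2)) = ½·(132/7 − 384/7 + 6/7) = -123/7, so the A-coordinate is (-123/7)/(-41) = 3/7.
[APC] = ½·((-1)·(20/7−(-4)) + (22/7)·(-4−6) + 1·(6−(20/7))) = ½·(-48/7 − 220/7 + 22/7) = -123/7, so the B-coordinate is 3/7.
[ABP] = ½·((-1)·(2−(20/7)) + 8·(20/7−6) + (22/7)·(6−2)) = ½·(6/7 − 176/7 + 88/7) = -41/7, so the C-coordinate is 1/7.
Check: 3/7 + 3/7 + 1/7 = 1.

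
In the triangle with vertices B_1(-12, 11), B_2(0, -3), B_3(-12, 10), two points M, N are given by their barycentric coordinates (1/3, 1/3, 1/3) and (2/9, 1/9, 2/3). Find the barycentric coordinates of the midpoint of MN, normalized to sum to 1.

Since both coordinate triples sum to 1, the midpoint's barycentrics are the componentwise average.
(1/3+2/9)/2 = 5/18; similarly 2/9 and 1/2.

(5/18, 2/9, 1/2)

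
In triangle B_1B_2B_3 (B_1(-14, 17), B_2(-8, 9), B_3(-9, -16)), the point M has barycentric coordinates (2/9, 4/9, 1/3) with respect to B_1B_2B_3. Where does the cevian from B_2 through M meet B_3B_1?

(-11, -14/5)

Line B_2M meets B_3B_1 where the B_2-coordinate vanishes; zeroing M's B_2-weight and renormalizing leaves B_3, B_1-weights 1/3 : 2/9 → (3/5, 2/5).
So N = (3/5)·B_3 + (2/5)·B_1 = (-11, -14/5).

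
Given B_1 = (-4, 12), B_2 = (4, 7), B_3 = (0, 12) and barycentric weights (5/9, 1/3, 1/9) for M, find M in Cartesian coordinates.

M = (5/9)·B_1 + (1/3)·B_2 + (1/9)·B_3.
x-coordinate: (5/9)·(-4) + (1/3)·4 + (1/9)·0 = -8/9.
y-coordinate: (5/9)·12 + (1/3)·7 + (1/9)·12 = 31/3.

(-8/9, 31/3)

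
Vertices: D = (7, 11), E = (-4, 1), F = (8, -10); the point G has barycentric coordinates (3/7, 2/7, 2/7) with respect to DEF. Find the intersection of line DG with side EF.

Line DG meets EF where the D-coordinate vanishes; zeroing G's D-weight and renormalizing leaves E, F-weights 2/7 : 2/7 → (1/2, 1/2).
So H = (1/2)·E + (1/2)·F = (2, -9/2).

(2, -9/2)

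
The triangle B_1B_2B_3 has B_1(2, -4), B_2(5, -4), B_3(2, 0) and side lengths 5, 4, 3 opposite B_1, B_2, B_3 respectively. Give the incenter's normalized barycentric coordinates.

(5/12, 1/3, 1/4)

The incenter has barycentric coordinates proportional to the opposite side lengths: (5 : 4 : 3).
Normalizing by 5+4+3 = 12 gives (5/12, 1/3, 1/4).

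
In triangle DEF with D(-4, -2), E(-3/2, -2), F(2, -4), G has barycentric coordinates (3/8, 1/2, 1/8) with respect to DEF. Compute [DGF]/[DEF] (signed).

The signed ratio [DGF]/[DEF] equals the barycentric coordinate of G at vertex E, which is 1/2.

1/2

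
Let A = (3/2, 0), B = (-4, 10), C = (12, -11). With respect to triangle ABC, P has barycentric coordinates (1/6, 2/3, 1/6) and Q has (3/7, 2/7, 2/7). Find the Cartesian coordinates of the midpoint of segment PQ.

Barycentric coordinates of the midpoint are the average: (25/84, 10/21, 19/84).
Converting: (25/84)·A + (10/21)·B + (19/84)·C = (211/168, 191/84).

(211/168, 191/84)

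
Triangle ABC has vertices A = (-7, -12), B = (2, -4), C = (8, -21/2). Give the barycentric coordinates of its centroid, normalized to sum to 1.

(1/3, 1/3, 1/3)

The centroid is the average of the vertices, so each weight is 1/3.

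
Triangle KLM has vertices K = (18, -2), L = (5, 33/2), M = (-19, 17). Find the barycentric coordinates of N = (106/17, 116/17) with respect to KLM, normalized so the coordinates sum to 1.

Signed area of the reference triangle: [KLM] = ½·(18·(33/2−17) + 5·(17−(-2)) + (-19)·(-2−(33/2))) = ½·(-9 + 95 + 703/2) = 875/4.
[NLM] = ½·((106/17)·(33/2−17) + 5·(17−(116/17)) + (-19)·(116/17−(33/2))) = ½·(-53/17 + 865/17 + 6251/34) = 7875/68, so the K-coordinate is (7875/68)/(875/4) = 9/17.
[KNM] = ½·(18·(116/17−17) + (106/17)·(17−(-2)) + (-19)·(-2−(116/17))) = ½·(-3114/17 + 2014/17 + 2850/17) = 875/17, so the L-coordinate is 4/17.
[KLN] = ½·(18·(33/2−(116/17)) + 5·(116/17−(-2)) + (106/17)·(-2−(33/2))) = ½·(2961/17 + 750/17 − 1961/17) = 875/17, so the M-coordinate is 4/17.

(9/17, 4/17, 4/17)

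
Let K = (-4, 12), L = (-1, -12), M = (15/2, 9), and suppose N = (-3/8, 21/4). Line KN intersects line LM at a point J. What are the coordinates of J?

Barycentric coordinates of N with respect to KLM: (1/2, 1/4, 1/4).
On side LM the K-coordinate is zero; dropping N's K-weight 1/2 and renormalizing the remaining 1/4 : 1/4 gives weights 1/2, 1/2 on L, M.
J = (1/2)·(-1, -12) + (1/2)·(15/2, 9) = (13/4, -3/2).

(13/4, -3/2)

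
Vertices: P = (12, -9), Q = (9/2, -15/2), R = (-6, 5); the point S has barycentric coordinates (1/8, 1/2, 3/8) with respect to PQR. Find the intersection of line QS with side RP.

Line QS meets RP where the Q-coordinate vanishes; zeroing S's Q-weight and renormalizing leaves R, P-weights 3/8 : 1/8 → (3/4, 1/4).
So T = (3/4)·R + (1/4)·P = (-3/2, 3/2).

(-3/2, 3/2)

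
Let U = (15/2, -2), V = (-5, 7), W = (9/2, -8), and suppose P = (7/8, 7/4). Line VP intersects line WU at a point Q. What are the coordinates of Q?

(27/4, -7/2)

Barycentric coordinates of P with respect to UVW: (3/8, 1/2, 1/8).
On side WU the V-coordinate is zero; dropping P's V-weight 1/2 and renormalizing the remaining 1/8 : 3/8 gives weights 1/4, 3/4 on W, U.
Q = (1/4)·(9/2, -8) + (3/4)·(15/2, -2) = (27/4, -7/2).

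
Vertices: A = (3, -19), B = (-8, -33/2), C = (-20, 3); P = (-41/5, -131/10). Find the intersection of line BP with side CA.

Barycentric coordinates of P with respect to ABC: (1/5, 3/5, 1/5).
On side CA the B-coordinate is zero; dropping P's B-weight 3/5 and renormalizing the remaining 1/5 : 1/5 gives weights 1/2, 1/2 on C, A.
Q = (1/2)·(-20, 3) + (1/2)·(3, -19) = (-17/2, -8).

(-17/2, -8)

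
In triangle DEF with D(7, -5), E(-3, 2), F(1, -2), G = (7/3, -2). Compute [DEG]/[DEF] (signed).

[DEF] = ½·(7·(2−(-2)) + (-3)·(-2−(-5)) + 1·(-5−2)) = ½·(28 − 9 − 7) = 6.
[DEG] = ½·(7·(2−(-2)) + (-3)·(-2−(-5)) + (7/3)·(-5−2)) = ½·(28 − 9 − 49/3) = 4/3, so the ratio is (4/3)/6 = 2/9.

2/9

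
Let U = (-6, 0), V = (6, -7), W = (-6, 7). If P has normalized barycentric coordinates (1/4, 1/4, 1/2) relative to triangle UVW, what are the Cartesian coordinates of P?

P = (1/4)·U + (1/4)·V + (1/2)·W.
x-coordinate: (1/4)·(-6) + (1/4)·6 + (1/2)·(-6) = -3.
y-coordinate: (1/4)·0 + (1/4)·(-7) + (1/2)·7 = 7/4.

(-3, 7/4)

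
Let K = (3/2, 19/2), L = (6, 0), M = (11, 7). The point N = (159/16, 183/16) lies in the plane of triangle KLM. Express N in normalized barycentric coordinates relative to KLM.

(3/8, -1/2, 9/8)

Signed area of the reference triangle: [KLM] = ½·((3/2)·(0−7) + 6·(7−(19/2)) + 11·(19/2−0)) = ½·(-21/2 − 15 + 209/2) = 79/2.
[NLM] = ½·((159/16)·(0−7) + 6·(7−(183/16)) + 11·(183/16−0)) = ½·(-1113/16 − 213/8 + 2013/16) = 237/16, so the K-coordinate is (237/16)/(79/2) = 3/8.
[KNM] = ½·((3/2)·(183/16−7) + (159/16)·(7−(19/2)) + 11·(19/2−(183/16))) = ½·(213/32 − 795/32 − 341/16) = -79/4, so the L-coordinate is -1/2.
[KLN] = ½·((3/2)·(0−(183/16)) + 6·(183/16−(19/2)) + (159/16)·(19/2−0)) = ½·(-549/32 + 93/8 + 3021/32) = 711/16, so the M-coordinate is 9/8.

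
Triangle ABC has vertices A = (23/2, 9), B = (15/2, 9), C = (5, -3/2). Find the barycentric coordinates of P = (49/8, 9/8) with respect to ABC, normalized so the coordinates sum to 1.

Signed area of the reference triangle: [ABC] = ½·((23/2)·(9−(-3/2)) + (15/2)·(-3/2−9) + 5·(9−9)) = ½·(483/4 − 315/4 + 0) = 21.
[PBC] = ½·((49/8)·(9−(-3/2)) + (15/2)·(-3/2−(9/8)) + 5·(9/8−9)) = ½·(1029/16 − 315/16 − 315/8) = 21/8, so the A-coordinate is (21/8)/21 = 1/8.
[APC] = ½·((23/2)·(9/8−(-3/2)) + (49/8)·(-3/2−9) + 5·(9−(9/8))) = ½·(483/16 − 1029/16 + 315/8) = 21/8, so the B-coordinate is 1/8.
[ABP] = ½·((23/2)·(9−(9/8)) + (15/2)·(9/8−9) + (49/8)·(9−9)) = ½·(1449/16 − 945/16 + 0) = 63/4, so the C-coordinate is 3/4.

(1/8, 1/8, 3/4)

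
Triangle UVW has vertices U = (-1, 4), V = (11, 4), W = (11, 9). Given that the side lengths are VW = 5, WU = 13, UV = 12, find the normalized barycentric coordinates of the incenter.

(1/6, 13/30, 2/5)

The incenter has barycentric coordinates proportional to the opposite side lengths: (5 : 13 : 12).
Normalizing by 5+13+12 = 30 gives (1/6, 13/30, 2/5).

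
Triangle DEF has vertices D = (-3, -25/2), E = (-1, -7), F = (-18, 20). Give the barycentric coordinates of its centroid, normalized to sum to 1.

(1/3, 1/3, 1/3)

The centroid is the average of the vertices, so each weight is 1/3.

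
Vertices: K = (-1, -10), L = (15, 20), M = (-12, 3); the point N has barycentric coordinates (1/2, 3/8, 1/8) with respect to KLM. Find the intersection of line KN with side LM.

Line KN meets LM where the K-coordinate vanishes; zeroing N's K-weight and renormalizing leaves L, M-weights 3/8 : 1/8 → (3/4, 1/4).
So J = (3/4)·L + (1/4)·M = (33/4, 63/4).

(33/4, 63/4)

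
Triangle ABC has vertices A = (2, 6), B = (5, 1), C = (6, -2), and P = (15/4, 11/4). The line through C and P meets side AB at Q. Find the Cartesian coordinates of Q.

(3, 13/3)

Barycentric coordinates of P with respect to ABC: (1/2, 1/4, 1/4).
On side AB the C-coordinate is zero; dropping P's C-weight 1/4 and renormalizing the remaining 1/2 : 1/4 gives weights 2/3, 1/3 on A, B.
Q = (2/3)·(2, 6) + (1/3)·(5, 1) = (3, 13/3).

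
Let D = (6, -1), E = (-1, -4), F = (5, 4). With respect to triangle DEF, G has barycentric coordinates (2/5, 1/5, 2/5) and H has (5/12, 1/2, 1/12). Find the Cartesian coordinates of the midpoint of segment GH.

Barycentric coordinates of the midpoint are the average: (49/120, 7/20, 29/120).
Converting: (49/120)·D + (7/20)·E + (29/120)·F = (397/120, -101/120).

(397/120, -101/120)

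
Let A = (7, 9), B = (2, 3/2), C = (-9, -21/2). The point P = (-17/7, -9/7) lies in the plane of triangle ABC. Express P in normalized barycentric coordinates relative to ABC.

Signed area of the reference triangle: [ABC] = ½·(7·(3/2−(-21/2)) + 2·(-21/2−9) + (-9)·(9−(3/2))) = ½·(84 − 39 − 135/2) = -45/4.
[PBC] = ½·((-17/7)·(3/2−(-21/2)) + 2·(-21/2−(-9/7)) + (-9)·(-9/7−(3/2))) = ½·(-204/7 − 129/7 + 351/14) = -45/4, so the A-coordinate is (-45/4)/(-45/4) = 1.
[APC] = ½·(7·(-9/7−(-21/2)) + (-17/7)·(-21/2−9) + (-9)·(9−(-9/7))) = ½·(129/2 + 663/14 − 648/7) = 135/14, so the B-coordinate is -6/7.
[ABP] = ½·(7·(3/2−(-9/7)) + 2·(-9/7−9) + (-17/7)·(9−(3/2))) = ½·(39/2 − 144/7 − 255/14) = -135/14, so the C-coordinate is 6/7.
Check: 1 − 6/7 + 6/7 = 1.

(1, -6/7, 6/7)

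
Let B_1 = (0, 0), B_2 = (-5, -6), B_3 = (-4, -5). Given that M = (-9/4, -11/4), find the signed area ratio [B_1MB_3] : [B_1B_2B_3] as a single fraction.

[B_1B_2B_3] = ½·(0·(-6−(-5)) + (-5)·(-5−0) + (-4)·(0−(-6))) = ½·(0 + 25 − 24) = 1/2.
[B_1MB_3] = ½·(0·(-11/4−(-5)) + (-9/4)·(-5−0) + (-4)·(0−(-11/4))) = ½·(0 + 45/4 − 11) = 1/8, so the ratio is (1/8)/(1/2) = 1/4.

1/4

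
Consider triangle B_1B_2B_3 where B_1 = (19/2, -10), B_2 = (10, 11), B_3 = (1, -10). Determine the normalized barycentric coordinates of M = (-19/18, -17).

(1/9, -1/3, 11/9)

Signed area of the reference triangle: [B_1B_2B_3] = ½·((19/2)·(11−(-10)) + 10·(-10−(-10)) + 1·(-10−11)) = ½·(399/2 + 0 − 21) = 357/4.
[MB_2B_3] = ½·((-19/18)·(11−(-10)) + 10·(-10−(-17)) + 1·(-17−11)) = ½·(-133/6 + 70 − 28) = 119/12, so the B_1-coordinate is (119/12)/(357/4) = 1/9.
[B_1MB_3] = ½·((19/2)·(-17−(-10)) + (-19/18)·(-10−(-10)) + 1·(-10−(-17))) = ½·(-133/2 + 0 + 7) = -119/4, so the B_2-coordinate is -1/3.
[B_1B_2M] = ½·((19/2)·(11−(-17)) + 10·(-17−(-10)) + (-19/18)·(-10−11)) = ½·(266 − 70 + 133/6) = 1309/12, so the B_3-coordinate is 11/9.
Check: 1/9 − 1/3 + 11/9 = 1.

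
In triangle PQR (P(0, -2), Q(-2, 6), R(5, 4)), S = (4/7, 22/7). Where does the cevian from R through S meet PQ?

Barycentric coordinates of S with respect to PQR: (2/7, 3/7, 2/7).
On side PQ the R-coordinate is zero; dropping S's R-weight 2/7 and renormalizing the remaining 2/7 : 3/7 gives weights 2/5, 3/5 on P, Q.
T = (2/5)·(0, -2) + (3/5)·(-2, 6) = (-6/5, 14/5).

(-6/5, 14/5)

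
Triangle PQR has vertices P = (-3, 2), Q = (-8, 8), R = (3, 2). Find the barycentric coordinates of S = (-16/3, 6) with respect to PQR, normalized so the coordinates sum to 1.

(1/6, 2/3, 1/6)

Signed area of the reference triangle: [PQR] = ½·((-3)·(8−2) + (-8)·(2−2) + 3·(2−8)) = ½·(-18 + 0 − 18) = -18.
[SQR] = ½·((-16/3)·(8−2) + (-8)·(2−6) + 3·(6−8)) = ½·(-32 + 32 − 6) = -3, so the P-coordinate is (-3)/(-18) = 1/6.
[PSR] = ½·((-3)·(6−2) + (-16/3)·(2−2) + 3·(2−6)) = ½·(-12 + 0 − 12) = -12, so the Q-coordinate is 2/3.
[PQS] = ½·((-3)·(8−6) + (-8)·(6−2) + (-16/3)·(2−8)) = ½·(-6 − 32 + 32) = -3, so the R-coordinate is 1/6.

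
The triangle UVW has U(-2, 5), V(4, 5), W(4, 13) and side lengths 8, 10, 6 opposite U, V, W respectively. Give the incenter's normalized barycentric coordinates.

The incenter has barycentric coordinates proportional to the opposite side lengths: (8 : 10 : 6).
Normalizing by 8+10+6 = 24 gives (1/3, 5/12, 1/4).

(1/3, 5/12, 1/4)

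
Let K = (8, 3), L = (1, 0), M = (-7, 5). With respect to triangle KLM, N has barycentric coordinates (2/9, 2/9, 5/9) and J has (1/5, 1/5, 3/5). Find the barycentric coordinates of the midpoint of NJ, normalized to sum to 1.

Since both coordinate triples sum to 1, the midpoint's barycentrics are the componentwise average.
(2/9+1/5)/2 = 19/90; similarly 19/90 and 26/45.

(19/90, 19/90, 26/45)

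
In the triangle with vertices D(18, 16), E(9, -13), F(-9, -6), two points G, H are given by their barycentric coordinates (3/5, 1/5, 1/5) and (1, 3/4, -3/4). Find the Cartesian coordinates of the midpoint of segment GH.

Barycentric coordinates of the midpoint are the average: (4/5, 19/40, -11/40).
Converting: (4/5)·D + (19/40)·E + (-11/40)·F = (423/20, 331/40).

(423/20, 331/40)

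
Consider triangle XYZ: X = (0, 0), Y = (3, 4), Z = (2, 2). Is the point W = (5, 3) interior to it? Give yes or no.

Barycentric coordinates of W: (-5/2, -2, 11/2).
The three coordinates are negative, negative, positive; a point is interior exactly when all three are positive.

no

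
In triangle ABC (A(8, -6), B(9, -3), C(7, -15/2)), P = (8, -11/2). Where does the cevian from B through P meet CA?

(15/2, -27/4)

Barycentric coordinates of P with respect to ABC: (1/3, 1/3, 1/3).
On side CA the B-coordinate is zero; dropping P's B-weight 1/3 and renormalizing the remaining 1/3 : 1/3 gives weights 1/2, 1/2 on C, A.
Q = (1/2)·(7, -15/2) + (1/2)·(8, -6) = (15/2, -27/4).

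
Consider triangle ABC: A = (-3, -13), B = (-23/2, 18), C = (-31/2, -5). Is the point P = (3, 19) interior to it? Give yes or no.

Barycentric coordinates of P: (659/639, 896/639, -916/639).
The three coordinates are positive, positive, negative; a point is interior exactly when all three are positive.

no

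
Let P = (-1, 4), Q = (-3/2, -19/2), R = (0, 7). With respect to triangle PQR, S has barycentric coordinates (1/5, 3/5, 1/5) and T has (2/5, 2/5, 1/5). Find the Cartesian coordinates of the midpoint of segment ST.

(-21/20, -43/20)

Barycentric coordinates of the midpoint are the average: (3/10, 1/2, 1/5).
Converting: (3/10)·P + (1/2)·Q + (1/5)·R = (-21/20, -43/20).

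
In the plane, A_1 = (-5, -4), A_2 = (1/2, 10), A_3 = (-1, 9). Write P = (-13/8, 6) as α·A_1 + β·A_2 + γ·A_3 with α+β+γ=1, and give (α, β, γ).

Signed area of the reference triangle: [A_1A_2A_3] = ½·((-5)·(10−9) + (1/2)·(9−(-4)) + (-1)·(-4−10)) = ½·(-5 + 13/2 + 14) = 31/4.
[PA_2A_3] = ½·((-13/8)·(10−9) + (1/2)·(9−6) + (-1)·(6−10)) = ½·(-13/8 + 3/2 + 4) = 31/16, so the A_1-coordinate is (31/16)/(31/4) = 1/4.
[A_1PA_3] = ½·((-5)·(6−9) + (-13/8)·(9−(-4)) + (-1)·(-4−6)) = ½·(15 − 169/8 + 10) = 31/16, so the A_2-coordinate is 1/4.
[A_1A_2P] = ½·((-5)·(10−6) + (1/2)·(6−(-4)) + (-13/8)·(-4−10)) = ½·(-20 + 5 + 91/4) = 31/8, so the A_3-coordinate is 1/2.
Check: 1/4 + 1/4 + 1/2 = 1.

(1/4, 1/4, 1/2)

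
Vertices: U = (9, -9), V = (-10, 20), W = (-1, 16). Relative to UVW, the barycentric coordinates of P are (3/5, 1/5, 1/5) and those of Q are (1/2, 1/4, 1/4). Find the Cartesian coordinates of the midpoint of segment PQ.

(99/40, 63/20)

Barycentric coordinates of the midpoint are the average: (11/20, 9/40, 9/40).
Converting: (11/20)·U + (9/40)·V + (9/40)·W = (99/40, 63/20).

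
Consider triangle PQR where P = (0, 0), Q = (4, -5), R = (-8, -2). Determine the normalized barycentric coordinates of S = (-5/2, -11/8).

Signed area of the reference triangle: [PQR] = ½·(0·(-5−(-2)) + 4·(-2−0) + (-8)·(0−(-5))) = ½·(0 − 8 − 40) = -24.
[SQR] = ½·((-5/2)·(-5−(-2)) + 4·(-2−(-11/8)) + (-8)·(-11/8−(-5))) = ½·(15/2 − 5/2 − 29) = -12, so the P-coordinate is (-12)/(-24) = 1/2.
[PSR] = ½·(0·(-11/8−(-2)) + (-5/2)·(-2−0) + (-8)·(0−(-11/8))) = ½·(0 + 5 − 11) = -3, so the Q-coordinate is 1/8.
[PQS] = ½·(0·(-5−(-11/8)) + 4·(-11/8−0) + (-5/2)·(0−(-5))) = ½·(0 − 11/2 − 25/2) = -9, so the R-coordinate is 3/8.

(1/2, 1/8, 3/8)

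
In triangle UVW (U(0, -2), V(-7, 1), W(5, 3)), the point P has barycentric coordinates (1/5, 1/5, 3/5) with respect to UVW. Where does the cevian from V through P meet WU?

(15/4, 7/4)

Line VP meets WU where the V-coordinate vanishes; zeroing P's V-weight and renormalizing leaves W, U-weights 3/5 : 1/5 → (3/4, 1/4).
So Q = (3/4)·W + (1/4)·U = (15/4, 7/4).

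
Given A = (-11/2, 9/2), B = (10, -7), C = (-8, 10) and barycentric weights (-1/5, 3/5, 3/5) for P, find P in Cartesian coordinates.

P = (-1/5)·A + (3/5)·B + (3/5)·C.
x-coordinate: (-1/5)·(-11/2) + (3/5)·10 + (3/5)·(-8) = 23/10.
y-coordinate: (-1/5)·(9/2) + (3/5)·(-7) + (3/5)·10 = 9/10.

(23/10, 9/10)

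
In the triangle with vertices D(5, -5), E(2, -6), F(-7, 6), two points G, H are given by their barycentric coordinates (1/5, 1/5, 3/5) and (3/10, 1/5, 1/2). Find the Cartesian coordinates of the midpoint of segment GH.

(-11/5, 17/20)

Barycentric coordinates of the midpoint are the average: (1/4, 1/5, 11/20).
Converting: (1/4)·D + (1/5)·E + (11/20)·F = (-11/5, 17/20).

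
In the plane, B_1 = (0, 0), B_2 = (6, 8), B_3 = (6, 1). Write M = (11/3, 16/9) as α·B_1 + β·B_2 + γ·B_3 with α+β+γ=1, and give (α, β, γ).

Signed area of the reference triangle: [B_1B_2B_3] = ½·(0·(8−1) + 6·(1−0) + 6·(0−8)) = ½·(0 + 6 − 48) = -21.
[MB_2B_3] = ½·((11/3)·(8−1) + 6·(1−(16/9)) + 6·(16/9−8)) = ½·(77/3 − 14/3 − 112/3) = -49/6, so the B_1-coordinate is (-49/6)/(-21) = 7/18.
[B_1MB_3] = ½·(0·(16/9−1) + (11/3)·(1−0) + 6·(0−(16/9))) = ½·(0 + 11/3 − 32/3) = -7/2, so the B_2-coordinate is 1/6.
[B_1B_2M] = ½·(0·(8−(16/9)) + 6·(16/9−0) + (11/3)·(0−8)) = ½·(0 + 32/3 − 88/3) = -28/3, so the B_3-coordinate is 4/9.
Check: 7/18 + 1/6 + 4/9 = 1.

(7/18, 1/6, 4/9)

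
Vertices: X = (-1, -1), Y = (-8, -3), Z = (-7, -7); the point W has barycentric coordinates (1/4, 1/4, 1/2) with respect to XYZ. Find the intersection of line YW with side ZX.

(-5, -5)

Line YW meets ZX where the Y-coordinate vanishes; zeroing W's Y-weight and renormalizing leaves Z, X-weights 1/2 : 1/4 → (2/3, 1/3).
So V = (2/3)·Z + (1/3)·X = (-5, -5).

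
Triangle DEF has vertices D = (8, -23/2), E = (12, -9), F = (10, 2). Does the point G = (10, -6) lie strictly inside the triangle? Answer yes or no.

Barycentric coordinates of G: (16/49, 16/49, 17/49).
The three coordinates are positive, positive, positive; a point is interior exactly when all three are positive.

yes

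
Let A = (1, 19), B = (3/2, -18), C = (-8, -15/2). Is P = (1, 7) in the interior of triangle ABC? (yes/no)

yes

Barycentric coordinates of P: (929/1385, 432/1385, 24/1385).
The three coordinates are positive, positive, positive; a point is interior exactly when all three are positive.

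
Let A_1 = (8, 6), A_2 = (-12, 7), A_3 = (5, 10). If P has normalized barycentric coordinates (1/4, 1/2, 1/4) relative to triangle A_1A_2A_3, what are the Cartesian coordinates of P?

(-11/4, 15/2)

P = (1/4)·A_1 + (1/2)·A_2 + (1/4)·A_3.
x-coordinate: (1/4)·8 + (1/2)·(-12) + (1/4)·5 = -11/4.
y-coordinate: (1/4)·6 + (1/2)·7 + (1/4)·10 = 15/2.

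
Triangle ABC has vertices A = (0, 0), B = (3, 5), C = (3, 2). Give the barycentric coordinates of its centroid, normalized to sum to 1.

(1/3, 1/3, 1/3)

The centroid is the average of the vertices, so each weight is 1/3.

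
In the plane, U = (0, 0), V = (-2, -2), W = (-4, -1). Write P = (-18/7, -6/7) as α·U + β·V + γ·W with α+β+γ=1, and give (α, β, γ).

Signed area of the reference triangle: [UVW] = ½·(0·(-2−(-1)) + (-2)·(-1−0) + (-4)·(0−(-2))) = ½·(0 + 2 − 8) = -3.
[PVW] = ½·((-18/7)·(-2−(-1)) + (-2)·(-1−(-6/7)) + (-4)·(-6/7−(-2))) = ½·(18/7 + 2/7 − 32/7) = -6/7, so the U-coordinate is (-6/7)/(-3) = 2/7.
[UPW] = ½·(0·(-6/7−(-1)) + (-18/7)·(-1−0) + (-4)·(0−(-6/7))) = ½·(0 + 18/7 − 24/7) = -3/7, so the V-coordinate is 1/7.
[UVP] = ½·(0·(-2−(-6/7)) + (-2)·(-6/7−0) + (-18/7)·(0−(-2))) = ½·(0 + 12/7 − 36/7) = -12/7, so the W-coordinate is 4/7.
Check: 2/7 + 1/7 + 4/7 = 1.

(2/7, 1/7, 4/7)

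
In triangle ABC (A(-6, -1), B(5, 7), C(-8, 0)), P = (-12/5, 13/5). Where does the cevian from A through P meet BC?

Barycentric coordinates of P with respect to ABC: (1/5, 2/5, 2/5).
On side BC the A-coordinate is zero; dropping P's A-weight 1/5 and renormalizing the remaining 2/5 : 2/5 gives weights 1/2, 1/2 on B, C.
Q = (1/2)·(5, 7) + (1/2)·(-8, 0) = (-3/2, 7/2).

(-3/2, 7/2)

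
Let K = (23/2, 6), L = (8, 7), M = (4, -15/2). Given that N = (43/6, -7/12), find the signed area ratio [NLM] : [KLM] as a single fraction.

[KLM] = ½·((23/2)·(7−(-15/2)) + 8·(-15/2−6) + 4·(6−7)) = ½·(667/4 − 108 − 4) = 219/8.
[NLM] = ½·((43/6)·(7−(-15/2)) + 8·(-15/2−(-7/12)) + 4·(-7/12−7)) = ½·(1247/12 − 166/3 − 91/3) = 73/8, so the ratio is (73/8)/(219/8) = 1/3.

1/3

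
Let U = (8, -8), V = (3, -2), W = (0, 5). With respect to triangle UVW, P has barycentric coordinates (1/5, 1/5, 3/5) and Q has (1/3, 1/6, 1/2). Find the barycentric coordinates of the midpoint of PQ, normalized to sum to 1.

(4/15, 11/60, 11/20)

Since both coordinate triples sum to 1, the midpoint's barycentrics are the componentwise average.
(1/5+1/3)/2 = 4/15; similarly 11/60 and 11/20.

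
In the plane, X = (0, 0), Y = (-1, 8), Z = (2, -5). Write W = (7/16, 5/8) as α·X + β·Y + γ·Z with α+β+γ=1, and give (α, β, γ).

Signed area of the reference triangle: [XYZ] = ½·(0·(8−(-5)) + (-1)·(-5−0) + 2·(0−8)) = ½·(0 + 5 − 16) = -11/2.
[WYZ] = ½·((7/16)·(8−(-5)) + (-1)·(-5−(5/8)) + 2·(5/8−8)) = ½·(91/16 + 45/8 − 59/4) = -55/32, so the X-coordinate is (-55/32)/(-11/2) = 5/16.
[XWZ] = ½·(0·(5/8−(-5)) + (7/16)·(-5−0) + 2·(0−(5/8))) = ½·(0 − 35/16 − 5/4) = -55/32, so the Y-coordinate is 5/16.
[XYW] = ½·(0·(8−(5/8)) + (-1)·(5/8−0) + (7/16)·(0−8)) = ½·(0 − 5/8 − 7/2) = -33/16, so the Z-coordinate is 3/8.

(5/16, 5/16, 3/8)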